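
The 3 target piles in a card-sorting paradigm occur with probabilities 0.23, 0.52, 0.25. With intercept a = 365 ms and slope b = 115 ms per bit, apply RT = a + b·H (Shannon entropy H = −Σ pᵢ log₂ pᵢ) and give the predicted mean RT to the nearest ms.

535 ms

H = 0.23·log₂(1/0.23) + 0.52·log₂(1/0.52) + 0.25·log₂(1/0.25) = 1.4782 bits.
RT = 365 + 115 × 1.4782 = 535.00 ms.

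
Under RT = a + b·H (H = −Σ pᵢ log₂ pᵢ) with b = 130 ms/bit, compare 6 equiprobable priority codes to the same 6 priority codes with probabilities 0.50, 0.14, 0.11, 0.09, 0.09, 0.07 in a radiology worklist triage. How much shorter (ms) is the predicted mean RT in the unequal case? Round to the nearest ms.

The RT saving is b·ΔH. Equiprobable H₀ = log₂(6) = 2.5850 bits; with the given probabilities H = 2.1413 bits.
b·(H₀ − H) = 130 × (2.5850 − 2.1413) = 57.68 ms.

58 ms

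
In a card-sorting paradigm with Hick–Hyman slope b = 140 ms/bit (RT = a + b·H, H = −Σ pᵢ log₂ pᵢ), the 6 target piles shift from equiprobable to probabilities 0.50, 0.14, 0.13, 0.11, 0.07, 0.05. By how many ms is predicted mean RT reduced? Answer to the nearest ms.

66 ms

The RT saving is b·ΔH. Equiprobable H₀ = log₂(6) = 2.5850 bits; with the given probabilities H = 2.1147 bits.
b·(H₀ − H) = 140 × (2.5850 − 2.1147) = 65.84 ms.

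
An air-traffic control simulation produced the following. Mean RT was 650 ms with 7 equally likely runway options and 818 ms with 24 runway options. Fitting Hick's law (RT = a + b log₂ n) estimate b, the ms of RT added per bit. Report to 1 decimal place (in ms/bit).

The slope on a log₂ axis is (818 − 650) / (4.5850 − 2.8074) = 94.509 ms/bit.

94.5 ms/bit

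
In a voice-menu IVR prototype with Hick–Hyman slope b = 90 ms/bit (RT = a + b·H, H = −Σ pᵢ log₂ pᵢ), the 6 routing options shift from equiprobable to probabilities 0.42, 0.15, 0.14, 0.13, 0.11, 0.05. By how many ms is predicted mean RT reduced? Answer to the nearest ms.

27 ms

Equiprobable entropy H₀ = log₂ 6 = 2.5850 bits.
Skewed entropy H = −Σ pᵢ log₂ pᵢ = 2.2823 bits.
ΔRT = b·(H₀ − H) = 90 × 0.3026 = 27.24 ms.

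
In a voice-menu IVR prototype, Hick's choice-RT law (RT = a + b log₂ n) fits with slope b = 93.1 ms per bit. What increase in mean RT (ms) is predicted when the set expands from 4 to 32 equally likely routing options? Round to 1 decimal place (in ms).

279.3 ms

Only the slope matters, since a is common to both: ΔRT = b·log₂(n₂/n₁).
log₂(32) − log₂(4) = log₂(32/4) = log₂(8) = 3.
ΔRT = 93.1 × 3.0000 = 279.300 ms.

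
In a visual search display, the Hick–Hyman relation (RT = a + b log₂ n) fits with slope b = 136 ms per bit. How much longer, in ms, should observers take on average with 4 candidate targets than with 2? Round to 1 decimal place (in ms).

136.0 ms

ΔRT = (a + b log₂ n₂) − (a + b log₂ n₁) = b·(log₂ n₂ − log₂ n₁).
log₂(4) − log₂(2) = log₂(4/2) = log₂(2) = 1.
ΔRT = 136 × 1.0000 = 136.000 ms.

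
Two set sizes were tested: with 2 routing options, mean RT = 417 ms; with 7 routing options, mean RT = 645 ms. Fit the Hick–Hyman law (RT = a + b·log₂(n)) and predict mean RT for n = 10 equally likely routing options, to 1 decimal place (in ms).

With log₂ n on the abscissa the relation is linear; from the two conditions:
  b = (645 − 417) / (log₂ 7 − log₂ 2) = 228 / (2.8074 − 1) = 126.151 ms/bit
  a = 417 − 126.151 × 1 = 290.849 ms
Then RT(10) = 290.849 + 126.151 × log₂ 10 = 290.849 + 126.151 × 3.3219 ≈ 709.914 ms.

709.9 ms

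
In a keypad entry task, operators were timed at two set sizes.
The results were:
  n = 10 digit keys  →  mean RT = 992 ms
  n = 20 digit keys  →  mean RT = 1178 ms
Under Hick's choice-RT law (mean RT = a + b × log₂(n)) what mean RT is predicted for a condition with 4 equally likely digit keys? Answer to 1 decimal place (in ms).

Solve the two-equation system in a and b:
  b = (1178 − 992) / (log₂ 20 − log₂ 10) = 186 / (4.3219 − 3.3219) = 186.000 ms/bit
  a = 992 − 186.000 × 3.3219 = 374.121 ms
Then RT(4) = 374.121 + 186.000 × log₂ 4 = 374.121 + 186.000 × 2 ≈ 746.121 ms.

746.1 ms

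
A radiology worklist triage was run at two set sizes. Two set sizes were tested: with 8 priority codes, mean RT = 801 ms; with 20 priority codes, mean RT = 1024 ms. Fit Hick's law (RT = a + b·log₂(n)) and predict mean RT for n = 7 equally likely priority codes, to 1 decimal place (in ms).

Solve the two-equation system in a and b:
  b = (1024 − 801) / (log₂ 20 − log₂ 8) = 223 / (4.3219 − 3) = 168.693 ms/bit
  a = 801 − 168.693 × 3 = 294.921 ms
Then RT(7) = 294.921 + 168.693 × log₂ 7 = 294.921 + 168.693 × 2.8074 ≈ 768.502 ms.

768.5 ms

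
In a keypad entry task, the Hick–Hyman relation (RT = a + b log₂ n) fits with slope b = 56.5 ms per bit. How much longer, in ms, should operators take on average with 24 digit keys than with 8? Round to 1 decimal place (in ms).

89.6 ms

Only the slope matters, since a is common to both: ΔRT = b·log₂(n₂/n₁).
log₂(24) − log₂(8) = 4.5850 − 3 = 1.5850.
ΔRT = 56.5 × 1.5850 = 89.550 ms.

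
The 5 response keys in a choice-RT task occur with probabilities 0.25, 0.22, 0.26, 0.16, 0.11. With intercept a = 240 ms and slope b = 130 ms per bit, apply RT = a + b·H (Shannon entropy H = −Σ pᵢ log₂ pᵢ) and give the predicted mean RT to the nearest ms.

H = 0.25·log₂(1/0.25) + 0.22·log₂(1/0.22) + 0.26·log₂(1/0.26) + 0.16·log₂(1/0.16) + 0.11·log₂(1/0.11) = 2.2592 bits.
RT = 240 + 130 × 2.2592 = 533.69 ms.

534 ms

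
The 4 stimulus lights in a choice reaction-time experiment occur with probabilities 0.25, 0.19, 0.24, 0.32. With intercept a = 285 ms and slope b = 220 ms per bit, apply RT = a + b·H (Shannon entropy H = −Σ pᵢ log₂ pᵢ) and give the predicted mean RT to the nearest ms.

720 ms

Entropy contributions −pᵢ log₂ pᵢ: 0.5000, 0.4552, 0.4941, 0.5260; sum H = 1.9754 bits.
RT = a + bH = 285 + 220·1.9754 = 719.59 ms.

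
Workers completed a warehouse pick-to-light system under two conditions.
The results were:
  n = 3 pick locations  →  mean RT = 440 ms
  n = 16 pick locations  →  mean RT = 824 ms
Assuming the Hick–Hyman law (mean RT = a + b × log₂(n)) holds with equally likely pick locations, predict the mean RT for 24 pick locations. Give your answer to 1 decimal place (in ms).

RT is linear in log₂ n, so two points fix the line:
  b = (824 − 440) / (log₂ 16 − log₂ 3) = 384 / (4 − 1.5850) = 159.004 ms/bit
  a = 440 − 159.004 × 1.5850 = 187.985 ms
Then RT(24) = 187.985 + 159.004 × log₂ 24 = 187.985 + 159.004 × 4.5850 ≈ 917.011 ms.

917.0 ms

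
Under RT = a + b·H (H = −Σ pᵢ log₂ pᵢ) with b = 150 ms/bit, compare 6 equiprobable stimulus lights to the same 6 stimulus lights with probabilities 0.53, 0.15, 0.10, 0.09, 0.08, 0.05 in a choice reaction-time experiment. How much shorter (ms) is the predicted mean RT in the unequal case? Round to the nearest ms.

80 ms

Equiprobable entropy H₀ = log₂ 6 = 2.5850 bits.
Skewed entropy H = −Σ pᵢ log₂ pᵢ = 2.0484 bits.
ΔRT = b·(H₀ − H) = 150 × 0.5365 = 80.48 ms.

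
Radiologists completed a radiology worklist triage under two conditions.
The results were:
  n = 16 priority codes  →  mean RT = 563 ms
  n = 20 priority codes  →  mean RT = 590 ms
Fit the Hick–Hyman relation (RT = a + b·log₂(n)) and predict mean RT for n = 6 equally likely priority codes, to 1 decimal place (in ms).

444.3 ms

Fit slope and intercept:
  b = (590 − 563) / (log₂ 20 − log₂ 16) = 27 / (4.3219 − 4) = 83.870 ms/bit
  a = 563 − 83.870 × 4 = 227.521 ms
Then RT(6) = 227.521 + 83.870 × log₂ 6 = 227.521 + 83.870 × 2.5850 ≈ 444.321 ms.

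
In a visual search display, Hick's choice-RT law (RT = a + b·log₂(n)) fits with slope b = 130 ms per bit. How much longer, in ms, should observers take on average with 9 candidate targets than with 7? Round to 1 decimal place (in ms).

The intercept a cancels: ΔRT = b·(log₂ n₂ − log₂ n₁) = b·log₂(n₂/n₁).
log₂(9) − log₂(7) = 3.1699 − 2.8074 = 0.3626.
ΔRT = 130 × 0.3626 = 47.134 ms.

47.1 ms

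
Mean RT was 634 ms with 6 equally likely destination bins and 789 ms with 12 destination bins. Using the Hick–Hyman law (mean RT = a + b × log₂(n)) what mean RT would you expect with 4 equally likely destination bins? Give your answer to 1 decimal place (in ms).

Fit slope and intercept:
  b = (789 − 634) / (log₂ 12 − log₂ 6) = 155 / (3.5850 − 2.5850) = 155.000 ms/bit
  a = 634 − 155.000 × 2.5850 = 233.331 ms
Then RT(4) = 233.331 + 155.000 × log₂ 4 = 233.331 + 155.000 × 2 ≈ 543.331 ms.

543.3 ms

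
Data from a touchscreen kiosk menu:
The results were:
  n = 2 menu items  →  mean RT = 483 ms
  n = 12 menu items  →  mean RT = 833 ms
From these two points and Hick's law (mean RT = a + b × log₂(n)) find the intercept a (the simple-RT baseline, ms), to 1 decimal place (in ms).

b = (RT₂ − RT₁)/(log₂ n₂ − log₂ n₁) = (833 − 483)/(3.5850 − 1) = 135.398 ms/bit.
a = RT₁ − b·log₂ n₁ = 483 − 135.398 × 1 = 347.602 ms.

347.6 ms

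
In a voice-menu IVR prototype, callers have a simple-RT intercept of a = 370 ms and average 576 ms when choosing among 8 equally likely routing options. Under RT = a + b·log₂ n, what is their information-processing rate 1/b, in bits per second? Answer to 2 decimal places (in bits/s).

Choice component = 576 − 370 = 206 ms over log₂(8) = 3 bits.
b = 206 / 3 = 68.667 ms/bit, so 1/b = 14.563 bits/s.

14.56 bits/s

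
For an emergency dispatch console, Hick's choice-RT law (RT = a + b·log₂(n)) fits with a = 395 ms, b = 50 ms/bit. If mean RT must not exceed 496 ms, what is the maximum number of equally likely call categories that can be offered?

50·log₂ n ≤ 496 − 395 = 101, giving log₂ n ≤ 2.0200 and n ≤ 4.056. The largest whole number is 4.

4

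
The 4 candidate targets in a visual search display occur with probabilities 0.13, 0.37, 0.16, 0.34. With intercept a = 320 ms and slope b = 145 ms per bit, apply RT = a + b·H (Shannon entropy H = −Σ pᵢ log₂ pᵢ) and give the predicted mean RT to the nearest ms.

H = 0.13·log₂(1/0.13) + 0.37·log₂(1/0.37) + 0.16·log₂(1/0.16) + 0.34·log₂(1/0.34) = 1.8656 bits.
RT = 320 + 145 × 1.8656 = 590.51 ms.

591 ms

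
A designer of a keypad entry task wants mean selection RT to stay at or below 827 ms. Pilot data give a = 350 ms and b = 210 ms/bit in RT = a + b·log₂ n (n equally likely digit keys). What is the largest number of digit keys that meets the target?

210·log₂ n ≤ 827 − 350 = 477, giving log₂ n ≤ 2.2714 and n ≤ 4.828. The largest whole number is 4.

4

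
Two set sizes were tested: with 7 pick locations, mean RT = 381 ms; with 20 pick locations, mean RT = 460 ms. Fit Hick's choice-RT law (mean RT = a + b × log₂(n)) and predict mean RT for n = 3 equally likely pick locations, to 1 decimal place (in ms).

Solve the two-equation system in a and b:
  b = (460 − 381) / (log₂ 20 − log₂ 7) = 79 / (4.3219 − 2.8074) = 52.160 ms/bit
  a = 381 − 52.160 × 2.8074 = 234.569 ms
Then RT(3) = 234.569 + 52.160 × log₂ 3 = 234.569 + 52.160 × 1.5850 ≈ 317.240 ms.

317.2 ms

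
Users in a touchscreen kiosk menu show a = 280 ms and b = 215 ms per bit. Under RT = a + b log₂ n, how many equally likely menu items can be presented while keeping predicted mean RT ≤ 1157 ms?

16

215·log₂ n ≤ 1157 − 280 = 877, giving log₂ n ≤ 4.0791 and n ≤ 16.901. The largest whole number is 16.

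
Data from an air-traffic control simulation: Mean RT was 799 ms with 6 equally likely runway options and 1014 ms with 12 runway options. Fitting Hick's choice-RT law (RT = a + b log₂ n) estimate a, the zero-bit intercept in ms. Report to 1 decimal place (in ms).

Slope: b = (1014 − 799) / (log₂ 12 − log₂ 6) = 215/1.0000 = 215.000 ms/bit.
Intercept: a = 799 − 215.000·log₂(6) = 243.233 ms.

243.2 ms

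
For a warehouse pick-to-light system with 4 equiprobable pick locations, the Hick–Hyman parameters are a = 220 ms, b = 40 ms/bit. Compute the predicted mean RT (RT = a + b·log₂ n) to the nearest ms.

300 ms

log₂(4) = 2 bits, so RT = 220 + 40 × 2 ≈ 300.000 ms.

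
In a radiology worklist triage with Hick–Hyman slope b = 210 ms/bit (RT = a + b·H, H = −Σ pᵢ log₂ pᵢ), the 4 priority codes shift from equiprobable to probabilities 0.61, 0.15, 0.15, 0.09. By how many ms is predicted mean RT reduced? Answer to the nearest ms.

Equiprobable entropy H₀ = log₂ 4 = 2.0000 bits.
Skewed entropy H = −Σ pᵢ log₂ pᵢ = 1.5687 bits.
ΔRT = b·(H₀ − H) = 210 × 0.4313 = 90.56 ms.

91 ms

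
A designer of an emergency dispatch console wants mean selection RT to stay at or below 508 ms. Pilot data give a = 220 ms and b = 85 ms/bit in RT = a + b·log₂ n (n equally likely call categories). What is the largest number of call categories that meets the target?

10

Information budget: (508 − 220)/85 = 3.3882 bits, so n ≤ 2^3.3882 = 10.470 → at most 10.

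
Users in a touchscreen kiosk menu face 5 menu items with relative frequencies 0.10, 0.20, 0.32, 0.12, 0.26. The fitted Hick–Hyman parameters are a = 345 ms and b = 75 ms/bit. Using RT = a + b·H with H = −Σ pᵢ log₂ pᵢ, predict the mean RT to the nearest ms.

510 ms

Entropy contributions −pᵢ log₂ pᵢ: 0.3322, 0.4644, 0.5260, 0.3671, 0.5053; sum H = 2.1950 bits.
RT = a + bH = 345 + 75·2.1950 = 509.62 ms.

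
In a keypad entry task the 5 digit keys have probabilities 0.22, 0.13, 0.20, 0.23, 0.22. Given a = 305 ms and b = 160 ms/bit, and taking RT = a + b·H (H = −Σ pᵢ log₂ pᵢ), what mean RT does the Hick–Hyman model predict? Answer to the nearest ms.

672 ms

Entropy contributions −pᵢ log₂ pᵢ: 0.4806, 0.3826, 0.4644, 0.4877, 0.4806; sum H = 2.2958 bits.
RT = a + bH = 305 + 160·2.2958 = 672.34 ms.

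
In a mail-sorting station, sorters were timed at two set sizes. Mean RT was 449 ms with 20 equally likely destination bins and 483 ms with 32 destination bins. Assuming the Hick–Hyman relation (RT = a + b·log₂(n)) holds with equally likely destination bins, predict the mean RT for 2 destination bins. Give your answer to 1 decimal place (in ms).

282.4 ms

With log₂ n on the abscissa the relation is linear; from the two conditions:
  b = (483 − 449) / (log₂ 32 − log₂ 20) = 34 / (5 − 4.3219) = 50.142 ms/bit
  a = 449 − 50.142 × 4.3219 = 232.289 ms
Then RT(2) = 232.289 + 50.142 × log₂ 2 = 232.289 + 50.142 × 1 ≈ 282.431 ms.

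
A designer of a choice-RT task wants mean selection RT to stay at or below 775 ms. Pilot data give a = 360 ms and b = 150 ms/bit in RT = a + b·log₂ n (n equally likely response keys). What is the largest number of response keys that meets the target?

6

Information budget: (775 − 360)/150 = 2.7667 bits, so n ≤ 2^2.7667 = 6.805 → at most 6.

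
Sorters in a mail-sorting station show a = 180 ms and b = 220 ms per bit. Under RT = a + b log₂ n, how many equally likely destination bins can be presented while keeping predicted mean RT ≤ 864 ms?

Information budget: (864 − 180)/220 = 3.1091 bits, so n ≤ 2^3.1091 = 8.628 → at most 8.

8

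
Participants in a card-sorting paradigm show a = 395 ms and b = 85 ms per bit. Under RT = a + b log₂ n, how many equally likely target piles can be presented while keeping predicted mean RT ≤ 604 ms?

Set 395 + 85·log₂ n ≤ 604 → log₂ n ≤ (604 − 395)/85 = 2.4588.
So n ≤ 2^2.4588 = 5.498; the largest integer n is 5.

5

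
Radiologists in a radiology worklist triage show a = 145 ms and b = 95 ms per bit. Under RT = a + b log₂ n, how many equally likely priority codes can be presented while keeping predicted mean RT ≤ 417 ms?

7

Information budget: (417 − 145)/95 = 2.8632 bits, so n ≤ 2^2.8632 = 7.276 → at most 7.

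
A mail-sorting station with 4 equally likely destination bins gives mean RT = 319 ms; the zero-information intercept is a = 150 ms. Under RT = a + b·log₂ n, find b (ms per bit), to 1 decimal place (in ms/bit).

84.5 ms/bit

4 alternatives carry log₂ 4 = 2 bits; the choice cost is 319 − 150 = 169 ms, so b = 169/2 = 84.500 ms/bit.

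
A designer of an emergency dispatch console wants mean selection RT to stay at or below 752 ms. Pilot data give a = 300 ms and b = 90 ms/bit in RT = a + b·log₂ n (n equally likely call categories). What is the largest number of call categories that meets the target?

32

Information budget: (752 − 300)/90 = 5.0222 bits, so n ≤ 2^5.0222 = 32.497 → at most 32.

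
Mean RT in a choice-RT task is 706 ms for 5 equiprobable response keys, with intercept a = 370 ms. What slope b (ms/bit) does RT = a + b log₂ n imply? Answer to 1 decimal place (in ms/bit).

5 alternatives carry log₂ 5 = 2.3219 bits; the choice cost is 706 − 370 = 336 ms, so b = 336/2.3219 = 144.707 ms/bit.

144.7 ms/bit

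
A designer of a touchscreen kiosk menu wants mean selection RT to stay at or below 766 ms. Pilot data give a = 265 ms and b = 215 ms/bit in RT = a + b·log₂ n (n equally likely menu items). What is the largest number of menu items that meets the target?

215·log₂ n ≤ 766 − 265 = 501, giving log₂ n ≤ 2.3302 and n ≤ 5.029. The largest whole number is 5.

5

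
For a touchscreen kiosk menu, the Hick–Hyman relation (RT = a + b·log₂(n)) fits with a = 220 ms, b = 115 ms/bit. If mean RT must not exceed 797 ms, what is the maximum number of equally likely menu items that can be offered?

115·log₂ n ≤ 797 − 220 = 577, giving log₂ n ≤ 5.0174 and n ≤ 32.388. The largest whole number is 32.

32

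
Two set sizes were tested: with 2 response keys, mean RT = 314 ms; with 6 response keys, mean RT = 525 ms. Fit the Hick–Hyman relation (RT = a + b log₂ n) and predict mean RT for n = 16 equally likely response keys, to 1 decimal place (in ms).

713.4 ms

RT is linear in log₂ n, so two points fix the line:
  b = (525 − 314) / (log₂ 6 − log₂ 2) = 211 / (2.5850 − 1) = 133.126 ms/bit
  a = 314 − 133.126 × 1 = 180.874 ms
Then RT(16) = 180.874 + 133.126 × log₂ 16 = 180.874 + 133.126 × 4 ≈ 713.379 ms.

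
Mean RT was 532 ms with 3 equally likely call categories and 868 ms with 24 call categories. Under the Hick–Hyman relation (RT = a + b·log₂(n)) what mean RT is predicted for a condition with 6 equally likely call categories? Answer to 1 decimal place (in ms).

Fit slope and intercept:
  b = (868 − 532) / (log₂ 24 − log₂ 3) = 336 / (4.5850 − 1.5850) = 112.000 ms/bit
  a = 532 − 112.000 × 1.5850 = 354.484 ms
Then RT(6) = 354.484 + 112.000 × log₂ 6 = 354.484 + 112.000 × 2.5850 ≈ 644.000 ms.

644.0 ms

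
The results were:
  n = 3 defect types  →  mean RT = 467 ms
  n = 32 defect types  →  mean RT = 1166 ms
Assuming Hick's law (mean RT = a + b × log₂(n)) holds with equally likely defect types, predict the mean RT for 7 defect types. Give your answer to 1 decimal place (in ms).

Solve the two-equation system in a and b:
  b = (1166 − 467) / (log₂ 32 − log₂ 3) = 699 / (5 − 1.5850) = 204.683 ms/bit
  a = 467 − 204.683 × 1.5850 = 142.585 ms
Then RT(7) = 142.585 + 204.683 × log₂ 7 = 142.585 + 204.683 × 2.8074 ≈ 717.203 ms.

717.2 ms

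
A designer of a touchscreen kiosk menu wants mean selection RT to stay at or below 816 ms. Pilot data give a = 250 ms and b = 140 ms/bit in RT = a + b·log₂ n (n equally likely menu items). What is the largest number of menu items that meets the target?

16

Set 250 + 140·log₂ n ≤ 816 → log₂ n ≤ (816 − 250)/140 = 4.0429.
So n ≤ 2^4.0429 = 16.482; the largest integer n is 16.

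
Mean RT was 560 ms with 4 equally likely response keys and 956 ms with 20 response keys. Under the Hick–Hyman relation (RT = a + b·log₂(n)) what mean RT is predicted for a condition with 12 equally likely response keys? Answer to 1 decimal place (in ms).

Fit slope and intercept:
  b = (956 − 560) / (log₂ 20 − log₂ 4) = 396 / (4.3219 − 2) = 170.548 ms/bit
  a = 560 − 170.548 × 2 = 218.904 ms
Then RT(12) = 218.904 + 170.548 × log₂ 12 = 218.904 + 170.548 × 3.5850 ≈ 830.312 ms.

830.3 ms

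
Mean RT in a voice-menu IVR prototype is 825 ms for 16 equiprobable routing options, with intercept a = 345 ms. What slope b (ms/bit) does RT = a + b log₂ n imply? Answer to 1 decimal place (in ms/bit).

120.0 ms/bit

16 alternatives carry log₂ 16 = 4 bits; the choice cost is 825 − 345 = 480 ms, so b = 480/4 = 120.000 ms/bit.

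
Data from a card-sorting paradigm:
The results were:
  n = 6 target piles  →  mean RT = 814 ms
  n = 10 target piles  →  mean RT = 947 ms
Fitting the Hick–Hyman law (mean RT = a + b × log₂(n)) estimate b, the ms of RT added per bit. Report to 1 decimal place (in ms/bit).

180.5 ms/bit

b = (RT₂ − RT₁)/(log₂ n₂ − log₂ n₁) = (947 − 814)/(3.3219 − 2.5850) = 180.470 ms/bit.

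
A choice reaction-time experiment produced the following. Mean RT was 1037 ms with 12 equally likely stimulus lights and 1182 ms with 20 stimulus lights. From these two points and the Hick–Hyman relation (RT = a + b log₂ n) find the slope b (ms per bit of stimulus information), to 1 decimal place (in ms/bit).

Slope: b = (1182 − 1037) / (log₂ 20 − log₂ 12) = 145/0.7370 = 196.753 ms/bit.

196.8 ms/bit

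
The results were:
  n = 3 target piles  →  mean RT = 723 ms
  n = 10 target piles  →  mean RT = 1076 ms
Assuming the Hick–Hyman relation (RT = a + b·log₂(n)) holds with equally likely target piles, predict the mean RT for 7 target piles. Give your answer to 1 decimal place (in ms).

With log₂ n on the abscissa the relation is linear; from the two conditions:
  b = (1076 − 723) / (log₂ 10 − log₂ 3) = 353 / (3.3219 − 1.5850) = 203.228 ms/bit
  a = 723 − 203.228 × 1.5850 = 400.891 ms
Then RT(7) = 400.891 + 203.228 × log₂ 7 = 400.891 + 203.228 × 2.8074 ≈ 971.424 ms.

971.4 ms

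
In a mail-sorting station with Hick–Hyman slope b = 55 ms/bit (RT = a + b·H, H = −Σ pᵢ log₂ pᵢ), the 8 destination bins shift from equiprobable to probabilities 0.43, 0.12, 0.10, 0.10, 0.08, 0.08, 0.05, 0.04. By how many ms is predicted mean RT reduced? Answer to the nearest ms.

The RT saving is b·ΔH. Equiprobable H₀ = log₂(8) = 3.0000 bits; with the given probabilities H = 2.5399 bits.
b·(H₀ − H) = 55 × (3.0000 − 2.5399) = 25.31 ms.

25 ms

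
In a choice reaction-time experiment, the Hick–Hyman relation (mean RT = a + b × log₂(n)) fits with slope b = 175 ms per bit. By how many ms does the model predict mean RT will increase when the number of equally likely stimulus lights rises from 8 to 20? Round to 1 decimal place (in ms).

The intercept a cancels: ΔRT = b·(log₂ n₂ − log₂ n₁) = b·log₂(n₂/n₁).
log₂(20) − log₂(8) = 4.3219 − 3 = 1.3219.
ΔRT = 175 × 1.3219 = 231.337 ms.

231.3 ms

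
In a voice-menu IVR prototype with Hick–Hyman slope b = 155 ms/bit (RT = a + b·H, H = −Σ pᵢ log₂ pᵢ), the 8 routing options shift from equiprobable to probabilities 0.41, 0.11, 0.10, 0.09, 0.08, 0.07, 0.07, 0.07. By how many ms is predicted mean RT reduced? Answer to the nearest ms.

59 ms

The RT saving is b·ΔH. Equiprobable H₀ = log₂(8) = 3.0000 bits; with the given probabilities H = 2.6197 bits.
b·(H₀ − H) = 155 × (3.0000 − 2.6197) = 58.95 ms.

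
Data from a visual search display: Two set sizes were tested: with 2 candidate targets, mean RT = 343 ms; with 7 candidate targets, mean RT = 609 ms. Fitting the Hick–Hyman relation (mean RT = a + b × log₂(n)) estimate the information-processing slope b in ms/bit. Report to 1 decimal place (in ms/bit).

The slope on a log₂ axis is (609 − 343) / (2.8074 − 1) = 147.176 ms/bit.

147.2 ms/bit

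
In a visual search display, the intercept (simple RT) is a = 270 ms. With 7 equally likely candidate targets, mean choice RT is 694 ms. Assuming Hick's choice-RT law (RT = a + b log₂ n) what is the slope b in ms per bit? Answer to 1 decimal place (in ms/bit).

log₂(7) = 2.8074 bits.
b = (RT − a)/log₂ n = (694 − 270) / 2.8074 = 151.032 ms/bit.

151.0 ms/bit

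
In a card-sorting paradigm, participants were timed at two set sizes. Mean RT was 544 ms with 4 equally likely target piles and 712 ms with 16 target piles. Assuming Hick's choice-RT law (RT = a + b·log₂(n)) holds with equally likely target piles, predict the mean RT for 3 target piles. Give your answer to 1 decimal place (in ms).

509.1 ms

With log₂ n on the abscissa the relation is linear; from the two conditions:
  b = (712 − 544) / (log₂ 16 − log₂ 4) = 168 / (4 − 2) = 84.000 ms/bit
  a = 544 − 84.000 × 2 = 376.000 ms
Then RT(3) = 376.000 + 84.000 × log₂ 3 = 376.000 + 84.000 × 1.5850 ≈ 509.137 ms.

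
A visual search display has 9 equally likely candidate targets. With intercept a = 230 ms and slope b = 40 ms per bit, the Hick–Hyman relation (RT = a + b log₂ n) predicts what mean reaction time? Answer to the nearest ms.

357 ms

log₂(9) = 3.1699 bits, so RT = 230 + 40 × 3.1699 ≈ 356.797 ms.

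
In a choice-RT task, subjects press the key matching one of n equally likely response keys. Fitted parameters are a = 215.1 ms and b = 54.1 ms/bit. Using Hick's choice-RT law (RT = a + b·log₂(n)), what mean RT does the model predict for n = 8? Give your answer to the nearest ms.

377 ms

log₂(8) = 3 bits, so RT = 215.1 + 54.1 × 3 ≈ 377.400 ms.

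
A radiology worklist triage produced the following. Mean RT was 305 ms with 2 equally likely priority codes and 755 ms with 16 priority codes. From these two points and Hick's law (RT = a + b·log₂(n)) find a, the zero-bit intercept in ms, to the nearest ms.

155 ms

Slope: b = (755 − 305) / (log₂ 16 − log₂ 2) = 450/3.0000 = 150 ms/bit.
Intercept: a = 305 − 150·log₂(2) = 155.000 ms.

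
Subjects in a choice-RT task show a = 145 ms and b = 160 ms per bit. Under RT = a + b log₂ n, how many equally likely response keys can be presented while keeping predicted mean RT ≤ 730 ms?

160·log₂ n ≤ 730 − 145 = 585, giving log₂ n ≤ 3.6562 and n ≤ 12.608. The largest whole number is 12.

12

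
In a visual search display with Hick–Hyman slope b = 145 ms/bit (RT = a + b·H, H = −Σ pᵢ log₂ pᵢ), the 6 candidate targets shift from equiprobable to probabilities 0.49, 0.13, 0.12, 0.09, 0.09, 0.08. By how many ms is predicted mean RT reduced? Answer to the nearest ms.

60 ms

The RT saving is b·ΔH. Equiprobable H₀ = log₂(6) = 2.5850 bits; with the given probabilities H = 2.1708 bits.
b·(H₀ − H) = 145 × (2.5850 − 2.1708) = 60.05 ms.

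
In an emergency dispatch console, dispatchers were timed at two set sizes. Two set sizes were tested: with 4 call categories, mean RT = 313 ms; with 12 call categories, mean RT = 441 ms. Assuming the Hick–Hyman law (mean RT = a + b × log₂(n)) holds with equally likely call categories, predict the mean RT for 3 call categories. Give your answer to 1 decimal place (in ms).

279.5 ms

Solve the two-equation system in a and b:
  b = (441 − 313) / (log₂ 12 − log₂ 4) = 128 / (3.5850 − 2) = 80.759 ms/bit
  a = 313 − 80.759 × 2 = 151.482 ms
Then RT(3) = 151.482 + 80.759 × log₂ 3 = 151.482 + 80.759 × 1.5850 ≈ 279.482 ms.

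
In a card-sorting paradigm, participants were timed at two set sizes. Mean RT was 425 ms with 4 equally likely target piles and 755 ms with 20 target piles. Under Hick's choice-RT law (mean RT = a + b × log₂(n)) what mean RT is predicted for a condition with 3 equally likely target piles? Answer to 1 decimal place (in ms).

366.0 ms

With log₂ n on the abscissa the relation is linear; from the two conditions:
  b = (755 − 425) / (log₂ 20 − log₂ 4) = 330 / (4.3219 − 2) = 142.123 ms/bit
  a = 425 − 142.123 × 2 = 140.753 ms
Then RT(3) = 140.753 + 142.123 × log₂ 3 = 140.753 + 142.123 × 1.5850 ≈ 366.014 ms.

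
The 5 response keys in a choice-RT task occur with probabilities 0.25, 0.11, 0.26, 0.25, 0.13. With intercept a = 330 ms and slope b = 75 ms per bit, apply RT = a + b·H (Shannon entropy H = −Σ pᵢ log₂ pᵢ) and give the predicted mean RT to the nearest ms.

498 ms

H = 0.25·log₂(1/0.25) + 0.11·log₂(1/0.11) + 0.26·log₂(1/0.26) + 0.25·log₂(1/0.25) + 0.13·log₂(1/0.13) = 2.2382 bits.
RT = 330 + 75 × 2.2382 = 497.87 ms.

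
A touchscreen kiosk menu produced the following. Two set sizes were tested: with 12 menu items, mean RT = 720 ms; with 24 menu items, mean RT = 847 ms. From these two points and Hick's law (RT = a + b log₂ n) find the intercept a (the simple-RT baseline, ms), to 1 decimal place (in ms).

Slope: b = (847 − 720) / (log₂ 24 − log₂ 12) = 127/1.0000 = 127.000 ms/bit.
Intercept: a = 720 − 127.000·log₂(12) = 264.710 ms.

264.7 ms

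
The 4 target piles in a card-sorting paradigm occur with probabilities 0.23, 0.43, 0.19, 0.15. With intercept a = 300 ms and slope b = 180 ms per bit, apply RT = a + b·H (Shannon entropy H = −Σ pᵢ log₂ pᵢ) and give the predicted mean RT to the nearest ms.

638 ms

H = 0.23·log₂(1/0.23) + 0.43·log₂(1/0.43) + 0.19·log₂(1/0.19) + 0.15·log₂(1/0.15) = 1.8770 bits.
RT = 300 + 180 × 1.8770 = 637.86 ms.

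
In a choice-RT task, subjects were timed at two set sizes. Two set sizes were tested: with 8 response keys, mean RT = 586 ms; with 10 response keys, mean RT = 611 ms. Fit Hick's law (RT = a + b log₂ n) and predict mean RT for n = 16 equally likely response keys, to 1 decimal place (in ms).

RT is linear in log₂ n, so two points fix the line:
  b = (611 − 586) / (log₂ 10 − log₂ 8) = 25 / (3.3219 − 3) = 77.657 ms/bit
  a = 586 − 77.657 × 3 = 353.029 ms
Then RT(16) = 353.029 + 77.657 × log₂ 16 = 353.029 + 77.657 × 4 ≈ 663.657 ms.

663.7 ms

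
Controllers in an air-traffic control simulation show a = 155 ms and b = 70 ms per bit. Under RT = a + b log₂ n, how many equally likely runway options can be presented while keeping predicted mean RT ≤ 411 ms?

12

Set 155 + 70·log₂ n ≤ 411 → log₂ n ≤ (411 − 155)/70 = 3.6571.
So n ≤ 2^3.6571 = 12.616; the largest integer n is 12.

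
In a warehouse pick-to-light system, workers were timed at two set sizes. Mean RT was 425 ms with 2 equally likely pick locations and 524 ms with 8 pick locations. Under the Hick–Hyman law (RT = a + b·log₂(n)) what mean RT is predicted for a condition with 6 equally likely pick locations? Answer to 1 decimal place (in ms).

503.5 ms

Solve the two-equation system in a and b:
  b = (524 − 425) / (log₂ 8 − log₂ 2) = 99 / (3 − 1) = 49.500 ms/bit
  a = 425 − 49.500 × 1 = 375.500 ms
Then RT(6) = 375.500 + 49.500 × log₂ 6 = 375.500 + 49.500 × 2.5850 ≈ 503.456 ms.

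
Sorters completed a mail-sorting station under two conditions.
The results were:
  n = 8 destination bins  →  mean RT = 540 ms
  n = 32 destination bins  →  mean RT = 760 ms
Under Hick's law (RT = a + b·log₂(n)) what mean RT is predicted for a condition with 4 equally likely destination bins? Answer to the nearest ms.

With log₂ n on the abscissa the relation is linear; from the two conditions:
  b = (760 − 540) / (log₂ 32 − log₂ 8) = 220 / (5 − 3) = 110 ms/bit
  a = 540 − 110 × 3 = 210 ms
Then RT(4) = 210 + 110 × log₂ 4 = 210 + 110 × 2 ≈ 430.000 ms.

430 ms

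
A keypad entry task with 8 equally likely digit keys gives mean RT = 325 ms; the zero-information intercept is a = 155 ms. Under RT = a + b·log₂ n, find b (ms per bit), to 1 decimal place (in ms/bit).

56.7 ms/bit

8 alternatives carry log₂ 8 = 3 bits; the choice cost is 325 − 155 = 170 ms, so b = 170/3 = 56.667 ms/bit.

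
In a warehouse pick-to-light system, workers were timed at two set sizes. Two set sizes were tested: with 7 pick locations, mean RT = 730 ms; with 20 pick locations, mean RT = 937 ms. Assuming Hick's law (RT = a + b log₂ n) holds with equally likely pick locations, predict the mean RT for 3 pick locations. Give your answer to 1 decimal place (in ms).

Solve the two-equation system in a and b:
  b = (937 − 730) / (log₂ 20 − log₂ 7) = 207 / (4.3219 − 2.8074) = 136.672 ms/bit
  a = 730 − 136.672 × 2.8074 = 346.313 ms
Then RT(3) = 346.313 + 136.672 × log₂ 3 = 346.313 + 136.672 × 1.5850 ≈ 562.933 ms.

562.9 ms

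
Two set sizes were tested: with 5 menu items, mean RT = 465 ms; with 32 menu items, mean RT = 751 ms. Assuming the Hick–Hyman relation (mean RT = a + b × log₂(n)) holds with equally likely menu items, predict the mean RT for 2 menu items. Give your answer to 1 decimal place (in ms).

Solve the two-equation system in a and b:
  b = (751 − 465) / (log₂ 32 − log₂ 5) = 286 / (5 − 2.3219) = 106.793 ms/bit
  a = 465 − 106.793 × 2.3219 = 217.034 ms
Then RT(2) = 217.034 + 106.793 × log₂ 2 = 217.034 + 106.793 × 1 ≈ 323.827 ms.

323.8 ms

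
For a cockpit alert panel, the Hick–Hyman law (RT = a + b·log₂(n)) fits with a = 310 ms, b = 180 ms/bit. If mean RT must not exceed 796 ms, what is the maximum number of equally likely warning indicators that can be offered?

Information budget: (796 − 310)/180 = 2.7000 bits, so n ≤ 2^2.7000 = 6.498 → at most 6.

6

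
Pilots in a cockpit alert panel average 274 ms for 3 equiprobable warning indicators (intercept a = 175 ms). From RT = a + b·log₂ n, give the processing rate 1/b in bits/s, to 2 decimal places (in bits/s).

16.01 bits/s

Choice component = 274 − 175 = 99 ms over log₂(3) = 1.5850 bits.
b = 99 / 1.5850 = 62.462 ms/bit, so 1/b = 16.010 bits/s.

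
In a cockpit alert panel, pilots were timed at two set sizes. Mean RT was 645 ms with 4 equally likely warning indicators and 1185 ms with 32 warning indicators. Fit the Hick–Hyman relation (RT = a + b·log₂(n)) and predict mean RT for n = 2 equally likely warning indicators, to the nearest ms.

465 ms

Solve the two-equation system in a and b:
  b = (1185 − 645) / (log₂ 32 − log₂ 4) = 540 / (5 − 2) = 180 ms/bit
  a = 645 − 180 × 2 = 285 ms
Then RT(2) = 285 + 180 × log₂ 2 = 285 + 180 × 1 ≈ 465.000 ms.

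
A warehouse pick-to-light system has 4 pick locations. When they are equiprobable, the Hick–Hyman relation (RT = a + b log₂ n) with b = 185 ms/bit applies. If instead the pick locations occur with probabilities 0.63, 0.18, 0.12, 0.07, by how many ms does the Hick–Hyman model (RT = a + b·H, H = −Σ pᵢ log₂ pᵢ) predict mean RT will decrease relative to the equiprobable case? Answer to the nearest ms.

92 ms

The RT saving is b·ΔH. Equiprobable H₀ = log₂(4) = 2.0000 bits; with the given probabilities H = 1.5009 bits.
b·(H₀ − H) = 185 × (2.0000 − 1.5009) = 92.34 ms.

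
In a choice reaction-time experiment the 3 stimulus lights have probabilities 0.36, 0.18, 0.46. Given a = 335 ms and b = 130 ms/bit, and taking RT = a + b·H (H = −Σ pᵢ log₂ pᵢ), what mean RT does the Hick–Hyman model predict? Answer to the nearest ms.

Entropy contributions −pᵢ log₂ pᵢ: 0.5306, 0.4453, 0.5153; sum H = 1.4913 bits.
RT = a + bH = 335 + 130·1.4913 = 528.86 ms.

529 ms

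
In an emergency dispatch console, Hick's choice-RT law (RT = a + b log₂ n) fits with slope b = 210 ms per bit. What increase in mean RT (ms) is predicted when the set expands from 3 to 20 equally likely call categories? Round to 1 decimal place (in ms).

The intercept a cancels: ΔRT = b·(log₂ n₂ − log₂ n₁) = b·log₂(n₂/n₁).
log₂(20) − log₂(3) = 4.3219 − 1.5850 = 2.7370.
ΔRT = 210 × 2.7370 = 574.763 ms.

574.8 ms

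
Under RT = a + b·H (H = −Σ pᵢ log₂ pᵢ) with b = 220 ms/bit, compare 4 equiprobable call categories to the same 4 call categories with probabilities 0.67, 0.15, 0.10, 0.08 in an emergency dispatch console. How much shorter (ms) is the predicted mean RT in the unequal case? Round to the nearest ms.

127 ms

Equiprobable entropy H₀ = log₂ 4 = 2.0000 bits.
Skewed entropy H = −Σ pᵢ log₂ pᵢ = 1.4214 bits.
ΔRT = b·(H₀ − H) = 220 × 0.5786 = 127.30 ms.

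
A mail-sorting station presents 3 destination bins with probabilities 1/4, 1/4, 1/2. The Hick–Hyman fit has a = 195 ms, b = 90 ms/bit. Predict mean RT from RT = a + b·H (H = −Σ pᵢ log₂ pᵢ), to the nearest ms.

330 ms

Each term −pᵢ log₂ pᵢ: 0.25·2 + 0.25·2 + 0.5·1; summed, H = 1.500 bits.
Mean RT = a + bH = 195 + 90·1.500 = 330.00 ms.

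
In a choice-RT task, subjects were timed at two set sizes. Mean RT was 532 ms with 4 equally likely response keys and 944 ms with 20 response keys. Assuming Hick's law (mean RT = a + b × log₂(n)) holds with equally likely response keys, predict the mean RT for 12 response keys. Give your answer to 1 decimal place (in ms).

With log₂ n on the abscissa the relation is linear; from the two conditions:
  b = (944 − 532) / (log₂ 20 − log₂ 4) = 412 / (4.3219 − 2) = 177.439 ms/bit
  a = 532 − 177.439 × 2 = 177.123 ms
Then RT(12) = 177.123 + 177.439 × log₂ 12 = 177.123 + 177.439 × 3.5850 ≈ 813.234 ms.

813.2 ms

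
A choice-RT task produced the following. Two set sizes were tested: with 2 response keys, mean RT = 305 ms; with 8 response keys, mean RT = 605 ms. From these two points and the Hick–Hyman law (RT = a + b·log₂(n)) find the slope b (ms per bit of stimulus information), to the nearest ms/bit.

Slope: b = (605 − 305) / (log₂ 8 − log₂ 2) = 300/2.0000 = 150 ms/bit.

150 ms/bit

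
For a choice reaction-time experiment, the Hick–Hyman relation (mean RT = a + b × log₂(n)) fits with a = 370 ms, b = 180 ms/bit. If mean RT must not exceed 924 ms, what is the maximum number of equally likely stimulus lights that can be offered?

180·log₂ n ≤ 924 − 370 = 554, giving log₂ n ≤ 3.0778 and n ≤ 8.443. The largest whole number is 8.

8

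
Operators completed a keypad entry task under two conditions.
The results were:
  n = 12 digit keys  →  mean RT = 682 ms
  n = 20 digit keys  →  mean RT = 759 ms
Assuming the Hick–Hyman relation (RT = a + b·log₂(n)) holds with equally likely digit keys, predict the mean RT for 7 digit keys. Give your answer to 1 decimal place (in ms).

600.8 ms

RT is linear in log₂ n, so two points fix the line:
  b = (759 − 682) / (log₂ 20 − log₂ 12) = 77 / (4.3219 − 3.5850) = 104.482 ms/bit
  a = 682 − 104.482 × 3.5850 = 307.434 ms
Then RT(7) = 307.434 + 104.482 × log₂ 7 = 307.434 + 104.482 × 2.8074 ≈ 600.754 ms.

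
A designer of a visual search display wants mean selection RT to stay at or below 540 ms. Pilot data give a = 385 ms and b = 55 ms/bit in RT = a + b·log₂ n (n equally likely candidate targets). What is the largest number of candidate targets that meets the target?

7

Information budget: (540 − 385)/55 = 2.8182 bits, so n ≤ 2^2.8182 = 7.053 → at most 7.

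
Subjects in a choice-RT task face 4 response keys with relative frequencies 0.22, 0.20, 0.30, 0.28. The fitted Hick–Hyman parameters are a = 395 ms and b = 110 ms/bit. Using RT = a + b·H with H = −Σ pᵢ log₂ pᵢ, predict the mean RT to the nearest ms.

613 ms

H = 0.22·log₂(1/0.22) + 0.20·log₂(1/0.20) + 0.30·log₂(1/0.30) + 0.28·log₂(1/0.28) = 1.9803 bits.
RT = 395 + 110 × 1.9803 = 612.83 ms.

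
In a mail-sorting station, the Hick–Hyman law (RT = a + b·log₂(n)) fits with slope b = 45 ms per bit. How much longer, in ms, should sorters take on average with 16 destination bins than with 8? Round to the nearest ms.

45 ms

The intercept a cancels: ΔRT = b·(log₂ n₂ − log₂ n₁) = b·log₂(n₂/n₁).
log₂(16) − log₂(8) = log₂(16/8) = log₂(2) = 1.
ΔRT = 45 × 1.0000 = 45.000 ms.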